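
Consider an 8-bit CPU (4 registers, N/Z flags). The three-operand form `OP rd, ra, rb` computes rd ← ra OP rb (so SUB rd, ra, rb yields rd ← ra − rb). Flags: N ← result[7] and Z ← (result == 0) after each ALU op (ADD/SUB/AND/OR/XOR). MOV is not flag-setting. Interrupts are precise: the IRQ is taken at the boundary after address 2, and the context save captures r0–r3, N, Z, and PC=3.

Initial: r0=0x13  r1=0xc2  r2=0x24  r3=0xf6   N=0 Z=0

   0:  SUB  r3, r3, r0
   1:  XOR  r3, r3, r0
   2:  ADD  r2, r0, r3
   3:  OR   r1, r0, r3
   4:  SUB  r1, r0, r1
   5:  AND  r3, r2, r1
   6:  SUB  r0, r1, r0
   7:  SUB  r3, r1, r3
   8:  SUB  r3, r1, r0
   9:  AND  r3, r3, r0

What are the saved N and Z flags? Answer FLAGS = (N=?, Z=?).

FLAGS = (N=0, Z=0)

after  0: r0=0x13 r1=0xc2 r2=0x24 r3=0xe3  N=1 Z=0
after  1: r0=0x13 r1=0xc2 r2=0x24 r3=0xf0  N=1 Z=0
after  2: r0=0x13 r1=0xc2 r2=0x03 r3=0xf0  N=0 Z=0
-- IRQ taken; context saved, return-PC = 3 --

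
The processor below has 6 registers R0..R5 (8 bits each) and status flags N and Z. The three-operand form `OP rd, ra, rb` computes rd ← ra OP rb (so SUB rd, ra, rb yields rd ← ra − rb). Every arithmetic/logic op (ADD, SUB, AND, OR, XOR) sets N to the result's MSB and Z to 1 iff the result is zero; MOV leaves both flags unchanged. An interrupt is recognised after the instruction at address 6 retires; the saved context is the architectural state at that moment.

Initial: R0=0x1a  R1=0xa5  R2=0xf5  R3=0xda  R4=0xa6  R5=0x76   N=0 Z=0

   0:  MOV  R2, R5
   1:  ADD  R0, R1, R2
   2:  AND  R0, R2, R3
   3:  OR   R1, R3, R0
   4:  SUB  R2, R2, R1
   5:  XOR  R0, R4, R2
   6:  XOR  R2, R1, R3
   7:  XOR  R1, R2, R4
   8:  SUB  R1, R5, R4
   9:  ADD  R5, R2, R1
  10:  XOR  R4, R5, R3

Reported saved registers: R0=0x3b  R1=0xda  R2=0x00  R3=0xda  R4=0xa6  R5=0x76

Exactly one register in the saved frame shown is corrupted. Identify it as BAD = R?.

BAD = R0

after  0: R0=0x1a R1=0xa5 R2=0x76 R3=0xda R4=0xa6 R5=0x76  N=0 Z=0
after  1: R0=0x1b R1=0xa5 R2=0x76 R3=0xda R4=0xa6 R5=0x76  N=0 Z=0
after  2: R0=0x52 R1=0xa5 R2=0x76 R3=0xda R4=0xa6 R5=0x76  N=0 Z=0
after  3: R0=0x52 R1=0xda R2=0x76 R3=0xda R4=0xa6 R5=0x76  N=1 Z=0
after  4: R0=0x52 R1=0xda R2=0x9c R3=0xda R4=0xa6 R5=0x76  N=1 Z=0
after  5: R0=0x3a R1=0xda R2=0x9c R3=0xda R4=0xa6 R5=0x76  N=0 Z=0
after  6: R0=0x3a R1=0xda R2=0x00 R3=0xda R4=0xa6 R5=0x76  N=0 Z=1
-- IRQ taken; context saved, return-PC = 7 --
mismatch: R0: reported 0x3b vs actual 0x3a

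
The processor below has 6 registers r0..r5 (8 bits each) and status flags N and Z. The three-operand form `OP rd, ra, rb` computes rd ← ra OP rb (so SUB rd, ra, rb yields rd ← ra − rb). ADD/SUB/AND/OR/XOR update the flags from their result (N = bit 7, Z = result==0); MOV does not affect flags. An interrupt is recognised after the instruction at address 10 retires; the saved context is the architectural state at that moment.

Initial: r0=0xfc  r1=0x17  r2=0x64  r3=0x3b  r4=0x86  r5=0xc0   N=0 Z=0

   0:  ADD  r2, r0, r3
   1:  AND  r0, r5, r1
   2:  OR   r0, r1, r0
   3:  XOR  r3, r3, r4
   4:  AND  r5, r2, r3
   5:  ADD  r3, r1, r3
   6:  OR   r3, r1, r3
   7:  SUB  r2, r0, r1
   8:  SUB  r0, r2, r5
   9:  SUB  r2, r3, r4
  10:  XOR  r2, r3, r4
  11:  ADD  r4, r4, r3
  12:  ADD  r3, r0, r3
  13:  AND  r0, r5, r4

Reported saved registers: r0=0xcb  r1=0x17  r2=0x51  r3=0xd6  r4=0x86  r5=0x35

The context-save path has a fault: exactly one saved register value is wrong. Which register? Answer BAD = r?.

after  0: r0=0xfc r1=0x17 r2=0x37 r3=0x3b r4=0x86 r5=0xc0  N=0 Z=0
after  1: r0=0x00 r1=0x17 r2=0x37 r3=0x3b r4=0x86 r5=0xc0  N=0 Z=1
after  2: r0=0x17 r1=0x17 r2=0x37 r3=0x3b r4=0x86 r5=0xc0  N=0 Z=0
after  3: r0=0x17 r1=0x17 r2=0x37 r3=0xbd r4=0x86 r5=0xc0  N=1 Z=0
after  4: r0=0x17 r1=0x17 r2=0x37 r3=0xbd r4=0x86 r5=0x35  N=0 Z=0
after  5: r0=0x17 r1=0x17 r2=0x37 r3=0xd4 r4=0x86 r5=0x35  N=1 Z=0
after  6: r0=0x17 r1=0x17 r2=0x37 r3=0xd7 r4=0x86 r5=0x35  N=1 Z=0
after  7: r0=0x17 r1=0x17 r2=0x00 r3=0xd7 r4=0x86 r5=0x35  N=0 Z=1
after  8: r0=0xcb r1=0x17 r2=0x00 r3=0xd7 r4=0x86 r5=0x35  N=1 Z=0
after  9: r0=0xcb r1=0x17 r2=0x51 r3=0xd7 r4=0x86 r5=0x35  N=0 Z=0
after 10: r0=0xcb r1=0x17 r2=0x51 r3=0xd7 r4=0x86 r5=0x35  N=0 Z=0
-- IRQ taken; context saved, return-PC = 11 --
mismatch: r3: reported 0xd6 vs actual 0xd7

BAD = r3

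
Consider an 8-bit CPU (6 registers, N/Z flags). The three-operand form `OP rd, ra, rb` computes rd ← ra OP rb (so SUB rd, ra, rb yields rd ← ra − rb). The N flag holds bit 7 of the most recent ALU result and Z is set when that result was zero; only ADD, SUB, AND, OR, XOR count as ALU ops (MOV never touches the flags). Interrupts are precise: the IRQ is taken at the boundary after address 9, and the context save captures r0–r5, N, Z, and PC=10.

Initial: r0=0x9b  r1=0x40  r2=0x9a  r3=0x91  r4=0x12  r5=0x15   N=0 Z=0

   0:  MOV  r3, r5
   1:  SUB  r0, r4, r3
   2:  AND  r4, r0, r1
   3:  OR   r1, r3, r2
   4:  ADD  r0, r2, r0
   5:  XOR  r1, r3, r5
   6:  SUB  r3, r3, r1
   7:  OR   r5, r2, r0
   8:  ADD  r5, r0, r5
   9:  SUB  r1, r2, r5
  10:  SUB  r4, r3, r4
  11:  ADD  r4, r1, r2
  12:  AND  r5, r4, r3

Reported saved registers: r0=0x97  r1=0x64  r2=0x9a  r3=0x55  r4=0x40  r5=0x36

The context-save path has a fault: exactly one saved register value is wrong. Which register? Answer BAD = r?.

after  0: r0=0x9b r1=0x40 r2=0x9a r3=0x15 r4=0x12 r5=0x15  N=0 Z=0
after  1: r0=0xfd r1=0x40 r2=0x9a r3=0x15 r4=0x12 r5=0x15  N=1 Z=0
after  2: r0=0xfd r1=0x40 r2=0x9a r3=0x15 r4=0x40 r5=0x15  N=0 Z=0
after  3: r0=0xfd r1=0x9f r2=0x9a r3=0x15 r4=0x40 r5=0x15  N=1 Z=0
after  4: r0=0x97 r1=0x9f r2=0x9a r3=0x15 r4=0x40 r5=0x15  N=1 Z=0
after  5: r0=0x97 r1=0x00 r2=0x9a r3=0x15 r4=0x40 r5=0x15  N=0 Z=1
after  6: r0=0x97 r1=0x00 r2=0x9a r3=0x15 r4=0x40 r5=0x15  N=0 Z=0
after  7: r0=0x97 r1=0x00 r2=0x9a r3=0x15 r4=0x40 r5=0x9f  N=1 Z=0
after  8: r0=0x97 r1=0x00 r2=0x9a r3=0x15 r4=0x40 r5=0x36  N=0 Z=0
after  9: r0=0x97 r1=0x64 r2=0x9a r3=0x15 r4=0x40 r5=0x36  N=0 Z=0
-- IRQ taken; context saved, return-PC = 10 --
mismatch: r3: reported 0x55 vs actual 0x15

BAD = r3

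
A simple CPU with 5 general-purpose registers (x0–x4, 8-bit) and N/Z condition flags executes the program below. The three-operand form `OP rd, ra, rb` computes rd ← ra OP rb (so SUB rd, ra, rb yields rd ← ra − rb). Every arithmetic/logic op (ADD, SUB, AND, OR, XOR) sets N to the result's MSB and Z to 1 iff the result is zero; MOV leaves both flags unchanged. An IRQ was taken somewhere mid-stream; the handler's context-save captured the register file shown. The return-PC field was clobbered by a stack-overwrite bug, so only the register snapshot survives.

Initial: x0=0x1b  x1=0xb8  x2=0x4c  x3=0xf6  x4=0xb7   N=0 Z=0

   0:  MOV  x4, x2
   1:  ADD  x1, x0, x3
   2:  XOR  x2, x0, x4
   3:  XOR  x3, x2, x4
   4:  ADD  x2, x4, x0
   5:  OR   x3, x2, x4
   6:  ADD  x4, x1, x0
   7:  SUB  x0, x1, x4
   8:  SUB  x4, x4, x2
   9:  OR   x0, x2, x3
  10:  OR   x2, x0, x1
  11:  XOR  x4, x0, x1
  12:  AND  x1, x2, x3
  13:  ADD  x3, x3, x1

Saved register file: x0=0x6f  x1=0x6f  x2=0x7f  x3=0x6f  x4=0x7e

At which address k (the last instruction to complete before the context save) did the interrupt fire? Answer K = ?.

K = 12

after  0: x0=0x1b x1=0xb8 x2=0x4c x3=0xf6 x4=0x4c  N=0 Z=0
after  1: x0=0x1b x1=0x11 x2=0x4c x3=0xf6 x4=0x4c  N=0 Z=0
after  2: x0=0x1b x1=0x11 x2=0x57 x3=0xf6 x4=0x4c  N=0 Z=0
after  3: x0=0x1b x1=0x11 x2=0x57 x3=0x1b x4=0x4c  N=0 Z=0
after  4: x0=0x1b x1=0x11 x2=0x67 x3=0x1b x4=0x4c  N=0 Z=0
after  5: x0=0x1b x1=0x11 x2=0x67 x3=0x6f x4=0x4c  N=0 Z=0
after  6: x0=0x1b x1=0x11 x2=0x67 x3=0x6f x4=0x2c  N=0 Z=0
after  7: x0=0xe5 x1=0x11 x2=0x67 x3=0x6f x4=0x2c  N=1 Z=0
after  8: x0=0xe5 x1=0x11 x2=0x67 x3=0x6f x4=0xc5  N=1 Z=0
after  9: x0=0x6f x1=0x11 x2=0x67 x3=0x6f x4=0xc5  N=0 Z=0
after 10: x0=0x6f x1=0x11 x2=0x7f x3=0x6f x4=0xc5  N=0 Z=0
after 11: x0=0x6f x1=0x11 x2=0x7f x3=0x6f x4=0x7e  N=0 Z=0
after 12: x0=0x6f x1=0x6f x2=0x7f x3=0x6f x4=0x7e  N=0 Z=0
-- IRQ taken; context saved, return-PC = 13 --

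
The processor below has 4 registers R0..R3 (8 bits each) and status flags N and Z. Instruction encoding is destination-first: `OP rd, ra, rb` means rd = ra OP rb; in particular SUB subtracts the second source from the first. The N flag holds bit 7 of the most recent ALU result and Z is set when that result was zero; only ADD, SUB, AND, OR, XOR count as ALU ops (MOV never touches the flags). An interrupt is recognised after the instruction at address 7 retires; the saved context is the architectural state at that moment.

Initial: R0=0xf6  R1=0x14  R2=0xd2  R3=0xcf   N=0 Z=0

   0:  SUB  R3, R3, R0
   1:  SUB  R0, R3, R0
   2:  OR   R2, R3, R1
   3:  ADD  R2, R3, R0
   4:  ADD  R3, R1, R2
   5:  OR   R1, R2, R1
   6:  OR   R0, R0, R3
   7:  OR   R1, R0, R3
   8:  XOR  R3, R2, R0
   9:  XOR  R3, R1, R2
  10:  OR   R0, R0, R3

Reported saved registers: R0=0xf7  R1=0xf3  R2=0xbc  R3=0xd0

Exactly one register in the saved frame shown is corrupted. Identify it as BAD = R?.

BAD = R0

after  0: R0=0xf6 R1=0x14 R2=0xd2 R3=0xd9  N=1 Z=0
after  1: R0=0xe3 R1=0x14 R2=0xd2 R3=0xd9  N=1 Z=0
after  2: R0=0xe3 R1=0x14 R2=0xdd R3=0xd9  N=1 Z=0
after  3: R0=0xe3 R1=0x14 R2=0xbc R3=0xd9  N=1 Z=0
after  4: R0=0xe3 R1=0x14 R2=0xbc R3=0xd0  N=1 Z=0
after  5: R0=0xe3 R1=0xbc R2=0xbc R3=0xd0  N=1 Z=0
after  6: R0=0xf3 R1=0xbc R2=0xbc R3=0xd0  N=1 Z=0
after  7: R0=0xf3 R1=0xf3 R2=0xbc R3=0xd0  N=1 Z=0
-- IRQ taken; context saved, return-PC = 8 --
mismatch: R0: reported 0xf7 vs actual 0xf3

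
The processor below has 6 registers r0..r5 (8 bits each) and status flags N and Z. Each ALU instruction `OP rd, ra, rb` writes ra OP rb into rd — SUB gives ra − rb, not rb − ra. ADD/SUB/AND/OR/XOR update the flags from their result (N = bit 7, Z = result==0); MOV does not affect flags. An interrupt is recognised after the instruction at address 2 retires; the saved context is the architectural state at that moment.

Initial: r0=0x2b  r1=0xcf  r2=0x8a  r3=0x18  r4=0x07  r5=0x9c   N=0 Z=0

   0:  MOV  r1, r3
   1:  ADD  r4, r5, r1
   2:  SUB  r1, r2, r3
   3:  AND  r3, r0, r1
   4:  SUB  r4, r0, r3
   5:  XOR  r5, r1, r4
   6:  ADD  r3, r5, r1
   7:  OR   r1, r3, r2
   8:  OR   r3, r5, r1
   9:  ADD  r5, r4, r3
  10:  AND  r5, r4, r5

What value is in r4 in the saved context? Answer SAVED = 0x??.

after  0: r0=0x2b r1=0x18 r2=0x8a r3=0x18 r4=0x07 r5=0x9c  N=0 Z=0
after  1: r0=0x2b r1=0x18 r2=0x8a r3=0x18 r4=0xb4 r5=0x9c  N=1 Z=0
after  2: r0=0x2b r1=0x72 r2=0x8a r3=0x18 r4=0xb4 r5=0x9c  N=0 Z=0
-- IRQ taken; context saved, return-PC = 3 --

SAVED = 0xb4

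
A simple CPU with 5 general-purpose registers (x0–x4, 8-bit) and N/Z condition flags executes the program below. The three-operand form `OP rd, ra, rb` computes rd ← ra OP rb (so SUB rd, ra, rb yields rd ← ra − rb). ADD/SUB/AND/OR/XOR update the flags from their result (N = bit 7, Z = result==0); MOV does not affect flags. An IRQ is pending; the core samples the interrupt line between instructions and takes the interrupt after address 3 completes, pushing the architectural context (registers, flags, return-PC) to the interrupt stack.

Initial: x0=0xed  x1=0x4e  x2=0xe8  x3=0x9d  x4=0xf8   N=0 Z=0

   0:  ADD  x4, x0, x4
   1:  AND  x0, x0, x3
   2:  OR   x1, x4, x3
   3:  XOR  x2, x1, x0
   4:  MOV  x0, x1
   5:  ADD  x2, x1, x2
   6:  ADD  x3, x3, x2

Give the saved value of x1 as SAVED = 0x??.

after  0: x0=0xed x1=0x4e x2=0xe8 x3=0x9d x4=0xe5  N=1 Z=0
after  1: x0=0x8d x1=0x4e x2=0xe8 x3=0x9d x4=0xe5  N=1 Z=0
after  2: x0=0x8d x1=0xfd x2=0xe8 x3=0x9d x4=0xe5  N=1 Z=0
after  3: x0=0x8d x1=0xfd x2=0x70 x3=0x9d x4=0xe5  N=0 Z=0
-- IRQ taken; context saved, return-PC = 4 --

SAVED = 0xfd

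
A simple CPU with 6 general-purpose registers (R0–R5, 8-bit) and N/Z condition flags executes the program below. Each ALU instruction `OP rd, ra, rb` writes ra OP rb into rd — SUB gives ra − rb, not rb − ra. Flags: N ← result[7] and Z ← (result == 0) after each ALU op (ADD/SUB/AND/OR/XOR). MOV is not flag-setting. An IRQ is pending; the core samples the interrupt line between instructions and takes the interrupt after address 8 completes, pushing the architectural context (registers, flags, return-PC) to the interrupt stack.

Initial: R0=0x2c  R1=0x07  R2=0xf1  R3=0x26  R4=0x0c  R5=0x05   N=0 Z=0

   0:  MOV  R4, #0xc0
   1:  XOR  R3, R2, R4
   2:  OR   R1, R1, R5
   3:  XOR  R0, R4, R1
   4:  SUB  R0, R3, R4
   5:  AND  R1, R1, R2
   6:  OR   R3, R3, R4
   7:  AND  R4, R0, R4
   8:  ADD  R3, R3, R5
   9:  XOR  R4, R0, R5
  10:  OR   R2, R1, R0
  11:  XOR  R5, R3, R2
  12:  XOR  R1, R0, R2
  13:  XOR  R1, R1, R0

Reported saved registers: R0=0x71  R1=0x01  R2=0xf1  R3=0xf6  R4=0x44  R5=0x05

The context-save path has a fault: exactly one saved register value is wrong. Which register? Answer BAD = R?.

BAD = R4

after  0: R0=0x2c R1=0x07 R2=0xf1 R3=0x26 R4=0xc0 R5=0x05  N=0 Z=0
after  1: R0=0x2c R1=0x07 R2=0xf1 R3=0x31 R4=0xc0 R5=0x05  N=0 Z=0
after  2: R0=0x2c R1=0x07 R2=0xf1 R3=0x31 R4=0xc0 R5=0x05  N=0 Z=0
after  3: R0=0xc7 R1=0x07 R2=0xf1 R3=0x31 R4=0xc0 R5=0x05  N=1 Z=0
after  4: R0=0x71 R1=0x07 R2=0xf1 R3=0x31 R4=0xc0 R5=0x05  N=0 Z=0
after  5: R0=0x71 R1=0x01 R2=0xf1 R3=0x31 R4=0xc0 R5=0x05  N=0 Z=0
after  6: R0=0x71 R1=0x01 R2=0xf1 R3=0xf1 R4=0xc0 R5=0x05  N=1 Z=0
after  7: R0=0x71 R1=0x01 R2=0xf1 R3=0xf1 R4=0x40 R5=0x05  N=0 Z=0
after  8: R0=0x71 R1=0x01 R2=0xf1 R3=0xf6 R4=0x40 R5=0x05  N=1 Z=0
-- IRQ taken; context saved, return-PC = 9 --
mismatch: R4: reported 0x44 vs actual 0x40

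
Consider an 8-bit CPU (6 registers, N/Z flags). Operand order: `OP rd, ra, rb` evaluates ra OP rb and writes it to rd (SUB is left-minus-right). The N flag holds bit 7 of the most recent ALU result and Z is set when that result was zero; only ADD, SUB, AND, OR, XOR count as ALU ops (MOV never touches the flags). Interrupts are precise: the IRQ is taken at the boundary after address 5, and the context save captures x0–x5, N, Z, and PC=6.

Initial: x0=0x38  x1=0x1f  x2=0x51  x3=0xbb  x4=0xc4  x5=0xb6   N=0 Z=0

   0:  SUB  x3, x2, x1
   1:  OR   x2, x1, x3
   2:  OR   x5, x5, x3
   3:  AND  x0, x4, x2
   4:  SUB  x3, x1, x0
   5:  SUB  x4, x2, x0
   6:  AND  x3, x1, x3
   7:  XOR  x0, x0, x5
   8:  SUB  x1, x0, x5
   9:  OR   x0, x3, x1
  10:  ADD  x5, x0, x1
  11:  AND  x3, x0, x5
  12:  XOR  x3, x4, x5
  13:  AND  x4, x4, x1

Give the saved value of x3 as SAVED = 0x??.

after  0: x0=0x38 x1=0x1f x2=0x51 x3=0x32 x4=0xc4 x5=0xb6  N=0 Z=0
after  1: x0=0x38 x1=0x1f x2=0x3f x3=0x32 x4=0xc4 x5=0xb6  N=0 Z=0
after  2: x0=0x38 x1=0x1f x2=0x3f x3=0x32 x4=0xc4 x5=0xb6  N=1 Z=0
after  3: x0=0x04 x1=0x1f x2=0x3f x3=0x32 x4=0xc4 x5=0xb6  N=0 Z=0
after  4: x0=0x04 x1=0x1f x2=0x3f x3=0x1b x4=0xc4 x5=0xb6  N=0 Z=0
after  5: x0=0x04 x1=0x1f x2=0x3f x3=0x1b x4=0x3b x5=0xb6  N=0 Z=0
-- IRQ taken; context saved, return-PC = 6 --

SAVED = 0x1b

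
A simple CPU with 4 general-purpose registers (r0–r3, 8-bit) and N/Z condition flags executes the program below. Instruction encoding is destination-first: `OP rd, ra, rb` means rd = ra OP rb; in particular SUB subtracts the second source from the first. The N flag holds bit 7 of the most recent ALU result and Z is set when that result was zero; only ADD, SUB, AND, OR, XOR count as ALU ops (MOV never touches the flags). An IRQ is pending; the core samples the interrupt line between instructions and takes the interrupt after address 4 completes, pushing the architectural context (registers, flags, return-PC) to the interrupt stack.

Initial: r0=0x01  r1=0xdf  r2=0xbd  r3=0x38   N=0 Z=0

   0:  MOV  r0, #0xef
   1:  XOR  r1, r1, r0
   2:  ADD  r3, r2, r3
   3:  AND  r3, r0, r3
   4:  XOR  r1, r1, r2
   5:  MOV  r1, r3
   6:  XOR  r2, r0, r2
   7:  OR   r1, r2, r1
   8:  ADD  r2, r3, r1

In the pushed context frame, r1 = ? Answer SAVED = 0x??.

SAVED = 0x8d

after  0: r0=0xef r1=0xdf r2=0xbd r3=0x38  N=0 Z=0
after  1: r0=0xef r1=0x30 r2=0xbd r3=0x38  N=0 Z=0
after  2: r0=0xef r1=0x30 r2=0xbd r3=0xf5  N=1 Z=0
after  3: r0=0xef r1=0x30 r2=0xbd r3=0xe5  N=1 Z=0
after  4: r0=0xef r1=0x8d r2=0xbd r3=0xe5  N=1 Z=0
-- IRQ taken; context saved, return-PC = 5 --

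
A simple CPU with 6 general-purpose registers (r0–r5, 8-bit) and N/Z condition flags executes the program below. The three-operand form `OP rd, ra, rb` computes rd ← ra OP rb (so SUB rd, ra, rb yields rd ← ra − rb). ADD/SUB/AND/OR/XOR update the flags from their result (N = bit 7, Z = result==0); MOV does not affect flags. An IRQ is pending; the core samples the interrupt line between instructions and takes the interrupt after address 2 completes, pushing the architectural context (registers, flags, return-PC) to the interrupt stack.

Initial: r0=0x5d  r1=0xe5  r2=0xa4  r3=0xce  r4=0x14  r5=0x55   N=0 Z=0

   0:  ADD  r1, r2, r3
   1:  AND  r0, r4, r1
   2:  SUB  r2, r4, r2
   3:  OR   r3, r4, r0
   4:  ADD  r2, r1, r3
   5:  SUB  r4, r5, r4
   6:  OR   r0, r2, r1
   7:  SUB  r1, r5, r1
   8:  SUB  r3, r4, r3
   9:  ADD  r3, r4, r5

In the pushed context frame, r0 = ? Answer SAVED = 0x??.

after  0: r0=0x5d r1=0x72 r2=0xa4 r3=0xce r4=0x14 r5=0x55  N=0 Z=0
after  1: r0=0x10 r1=0x72 r2=0xa4 r3=0xce r4=0x14 r5=0x55  N=0 Z=0
after  2: r0=0x10 r1=0x72 r2=0x70 r3=0xce r4=0x14 r5=0x55  N=0 Z=0
-- IRQ taken; context saved, return-PC = 3 --

SAVED = 0x10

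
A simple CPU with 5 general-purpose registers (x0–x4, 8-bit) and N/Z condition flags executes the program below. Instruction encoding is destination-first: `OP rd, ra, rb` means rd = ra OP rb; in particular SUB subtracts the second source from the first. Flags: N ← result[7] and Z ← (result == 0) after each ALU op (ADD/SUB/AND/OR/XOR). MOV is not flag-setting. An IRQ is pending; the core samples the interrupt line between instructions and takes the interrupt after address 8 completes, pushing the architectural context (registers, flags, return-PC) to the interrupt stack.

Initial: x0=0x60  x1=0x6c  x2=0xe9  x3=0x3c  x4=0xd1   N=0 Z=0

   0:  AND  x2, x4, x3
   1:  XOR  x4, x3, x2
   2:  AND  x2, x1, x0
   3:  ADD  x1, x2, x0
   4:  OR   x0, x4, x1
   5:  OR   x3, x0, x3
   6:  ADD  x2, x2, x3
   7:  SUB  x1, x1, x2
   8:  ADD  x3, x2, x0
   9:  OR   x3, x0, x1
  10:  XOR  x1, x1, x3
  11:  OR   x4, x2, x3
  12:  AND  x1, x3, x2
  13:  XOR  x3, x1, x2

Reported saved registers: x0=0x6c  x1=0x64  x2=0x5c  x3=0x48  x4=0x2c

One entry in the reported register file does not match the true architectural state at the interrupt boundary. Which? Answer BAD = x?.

after  0: x0=0x60 x1=0x6c x2=0x10 x3=0x3c x4=0xd1  N=0 Z=0
after  1: x0=0x60 x1=0x6c x2=0x10 x3=0x3c x4=0x2c  N=0 Z=0
after  2: x0=0x60 x1=0x6c x2=0x60 x3=0x3c x4=0x2c  N=0 Z=0
after  3: x0=0x60 x1=0xc0 x2=0x60 x3=0x3c x4=0x2c  N=1 Z=0
after  4: x0=0xec x1=0xc0 x2=0x60 x3=0x3c x4=0x2c  N=1 Z=0
after  5: x0=0xec x1=0xc0 x2=0x60 x3=0xfc x4=0x2c  N=1 Z=0
after  6: x0=0xec x1=0xc0 x2=0x5c x3=0xfc x4=0x2c  N=0 Z=0
after  7: x0=0xec x1=0x64 x2=0x5c x3=0xfc x4=0x2c  N=0 Z=0
after  8: x0=0xec x1=0x64 x2=0x5c x3=0x48 x4=0x2c  N=0 Z=0
-- IRQ taken; context saved, return-PC = 9 --
mismatch: x0: reported 0x6c vs actual 0xec

BAD = x0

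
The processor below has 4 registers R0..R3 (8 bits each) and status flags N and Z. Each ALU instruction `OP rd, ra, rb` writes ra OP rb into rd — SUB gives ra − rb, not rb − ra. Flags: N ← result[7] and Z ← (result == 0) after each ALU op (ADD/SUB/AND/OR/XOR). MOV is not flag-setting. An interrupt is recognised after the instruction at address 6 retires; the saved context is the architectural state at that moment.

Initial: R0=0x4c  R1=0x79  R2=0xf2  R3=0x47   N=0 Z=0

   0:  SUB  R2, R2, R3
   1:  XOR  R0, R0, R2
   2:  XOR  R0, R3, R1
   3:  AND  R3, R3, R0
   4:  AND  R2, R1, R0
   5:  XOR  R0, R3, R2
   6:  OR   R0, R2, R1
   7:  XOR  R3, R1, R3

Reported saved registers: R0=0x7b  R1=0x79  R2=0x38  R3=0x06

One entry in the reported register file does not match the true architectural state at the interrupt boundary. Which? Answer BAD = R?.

BAD = R0

after  0: R0=0x4c R1=0x79 R2=0xab R3=0x47  N=1 Z=0
after  1: R0=0xe7 R1=0x79 R2=0xab R3=0x47  N=1 Z=0
after  2: R0=0x3e R1=0x79 R2=0xab R3=0x47  N=0 Z=0
after  3: R0=0x3e R1=0x79 R2=0xab R3=0x06  N=0 Z=0
after  4: R0=0x3e R1=0x79 R2=0x38 R3=0x06  N=0 Z=0
after  5: R0=0x3e R1=0x79 R2=0x38 R3=0x06  N=0 Z=0
after  6: R0=0x79 R1=0x79 R2=0x38 R3=0x06  N=0 Z=0
-- IRQ taken; context saved, return-PC = 7 --
mismatch: R0: reported 0x7b vs actual 0x79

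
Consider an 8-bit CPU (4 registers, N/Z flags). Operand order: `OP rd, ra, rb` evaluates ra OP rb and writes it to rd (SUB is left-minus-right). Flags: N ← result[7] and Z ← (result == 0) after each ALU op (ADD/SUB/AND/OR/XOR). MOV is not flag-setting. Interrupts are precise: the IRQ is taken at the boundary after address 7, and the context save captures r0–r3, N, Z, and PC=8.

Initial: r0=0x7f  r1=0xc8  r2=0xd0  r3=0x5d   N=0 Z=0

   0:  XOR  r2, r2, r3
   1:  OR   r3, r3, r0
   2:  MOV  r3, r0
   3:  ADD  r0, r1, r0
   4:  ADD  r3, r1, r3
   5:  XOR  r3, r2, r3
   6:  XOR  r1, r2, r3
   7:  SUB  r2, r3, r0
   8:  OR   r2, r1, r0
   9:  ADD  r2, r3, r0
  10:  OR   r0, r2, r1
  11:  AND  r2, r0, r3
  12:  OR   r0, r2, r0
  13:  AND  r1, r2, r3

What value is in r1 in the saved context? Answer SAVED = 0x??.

SAVED = 0x47

after  0: r0=0x7f r1=0xc8 r2=0x8d r3=0x5d  N=1 Z=0
after  1: r0=0x7f r1=0xc8 r2=0x8d r3=0x7f  N=0 Z=0
after  2: r0=0x7f r1=0xc8 r2=0x8d r3=0x7f  N=0 Z=0
after  3: r0=0x47 r1=0xc8 r2=0x8d r3=0x7f  N=0 Z=0
after  4: r0=0x47 r1=0xc8 r2=0x8d r3=0x47  N=0 Z=0
after  5: r0=0x47 r1=0xc8 r2=0x8d r3=0xca  N=1 Z=0
after  6: r0=0x47 r1=0x47 r2=0x8d r3=0xca  N=0 Z=0
after  7: r0=0x47 r1=0x47 r2=0x83 r3=0xca  N=1 Z=0
-- IRQ taken; context saved, return-PC = 8 --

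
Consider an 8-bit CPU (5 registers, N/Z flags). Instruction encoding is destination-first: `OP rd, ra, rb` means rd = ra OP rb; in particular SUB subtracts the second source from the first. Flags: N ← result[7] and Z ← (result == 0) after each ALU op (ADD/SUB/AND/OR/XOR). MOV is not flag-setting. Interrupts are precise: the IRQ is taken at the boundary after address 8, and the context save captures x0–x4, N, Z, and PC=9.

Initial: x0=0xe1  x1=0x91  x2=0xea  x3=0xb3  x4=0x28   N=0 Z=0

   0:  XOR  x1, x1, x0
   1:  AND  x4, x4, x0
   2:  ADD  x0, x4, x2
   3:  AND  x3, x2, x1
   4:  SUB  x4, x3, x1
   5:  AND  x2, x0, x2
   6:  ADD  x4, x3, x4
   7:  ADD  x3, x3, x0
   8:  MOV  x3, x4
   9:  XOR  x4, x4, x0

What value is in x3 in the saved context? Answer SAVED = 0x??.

after  0: x0=0xe1 x1=0x70 x2=0xea x3=0xb3 x4=0x28  N=0 Z=0
after  1: x0=0xe1 x1=0x70 x2=0xea x3=0xb3 x4=0x20  N=0 Z=0
after  2: x0=0x0a x1=0x70 x2=0xea x3=0xb3 x4=0x20  N=0 Z=0
after  3: x0=0x0a x1=0x70 x2=0xea x3=0x60 x4=0x20  N=0 Z=0
after  4: x0=0x0a x1=0x70 x2=0xea x3=0x60 x4=0xf0  N=1 Z=0
after  5: x0=0x0a x1=0x70 x2=0x0a x3=0x60 x4=0xf0  N=0 Z=0
after  6: x0=0x0a x1=0x70 x2=0x0a x3=0x60 x4=0x50  N=0 Z=0
after  7: x0=0x0a x1=0x70 x2=0x0a x3=0x6a x4=0x50  N=0 Z=0
after  8: x0=0x0a x1=0x70 x2=0x0a x3=0x50 x4=0x50  N=0 Z=0
-- IRQ taken; context saved, return-PC = 9 --

SAVED = 0x50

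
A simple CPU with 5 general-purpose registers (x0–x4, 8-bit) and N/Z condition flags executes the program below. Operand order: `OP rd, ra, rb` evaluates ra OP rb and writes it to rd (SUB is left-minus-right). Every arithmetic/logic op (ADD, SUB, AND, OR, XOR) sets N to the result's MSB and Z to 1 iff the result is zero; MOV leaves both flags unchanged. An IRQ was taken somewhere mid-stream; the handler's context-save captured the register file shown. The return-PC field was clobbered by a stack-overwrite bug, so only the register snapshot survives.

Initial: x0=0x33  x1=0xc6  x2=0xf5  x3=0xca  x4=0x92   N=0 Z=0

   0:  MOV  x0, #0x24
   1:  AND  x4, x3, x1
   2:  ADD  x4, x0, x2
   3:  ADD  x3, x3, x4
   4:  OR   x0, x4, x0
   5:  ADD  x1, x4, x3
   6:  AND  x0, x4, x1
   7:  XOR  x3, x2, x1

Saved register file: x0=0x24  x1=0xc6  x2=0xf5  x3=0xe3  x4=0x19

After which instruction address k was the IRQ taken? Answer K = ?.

K = 3

after  0: x0=0x24 x1=0xc6 x2=0xf5 x3=0xca x4=0x92  N=0 Z=0
after  1: x0=0x24 x1=0xc6 x2=0xf5 x3=0xca x4=0xc2  N=1 Z=0
after  2: x0=0x24 x1=0xc6 x2=0xf5 x3=0xca x4=0x19  N=0 Z=0
after  3: x0=0x24 x1=0xc6 x2=0xf5 x3=0xe3 x4=0x19  N=1 Z=0
-- IRQ taken; context saved, return-PC = 4 --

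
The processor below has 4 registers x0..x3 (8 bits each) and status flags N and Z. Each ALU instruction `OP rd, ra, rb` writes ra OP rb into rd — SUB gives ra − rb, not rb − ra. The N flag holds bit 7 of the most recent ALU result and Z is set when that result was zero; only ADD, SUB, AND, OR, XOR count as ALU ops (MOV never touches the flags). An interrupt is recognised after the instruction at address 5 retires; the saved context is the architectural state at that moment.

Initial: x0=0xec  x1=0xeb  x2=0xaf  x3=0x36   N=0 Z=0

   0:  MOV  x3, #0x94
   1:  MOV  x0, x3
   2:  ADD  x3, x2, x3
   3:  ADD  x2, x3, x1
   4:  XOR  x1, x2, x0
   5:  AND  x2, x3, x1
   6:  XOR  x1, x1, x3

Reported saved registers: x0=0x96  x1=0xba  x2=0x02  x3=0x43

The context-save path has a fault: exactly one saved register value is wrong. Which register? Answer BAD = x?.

BAD = x0

after  0: x0=0xec x1=0xeb x2=0xaf x3=0x94  N=0 Z=0
after  1: x0=0x94 x1=0xeb x2=0xaf x3=0x94  N=0 Z=0
after  2: x0=0x94 x1=0xeb x2=0xaf x3=0x43  N=0 Z=0
after  3: x0=0x94 x1=0xeb x2=0x2e x3=0x43  N=0 Z=0
after  4: x0=0x94 x1=0xba x2=0x2e x3=0x43  N=1 Z=0
after  5: x0=0x94 x1=0xba x2=0x02 x3=0x43  N=0 Z=0
-- IRQ taken; context saved, return-PC = 6 --
mismatch: x0: reported 0x96 vs actual 0x94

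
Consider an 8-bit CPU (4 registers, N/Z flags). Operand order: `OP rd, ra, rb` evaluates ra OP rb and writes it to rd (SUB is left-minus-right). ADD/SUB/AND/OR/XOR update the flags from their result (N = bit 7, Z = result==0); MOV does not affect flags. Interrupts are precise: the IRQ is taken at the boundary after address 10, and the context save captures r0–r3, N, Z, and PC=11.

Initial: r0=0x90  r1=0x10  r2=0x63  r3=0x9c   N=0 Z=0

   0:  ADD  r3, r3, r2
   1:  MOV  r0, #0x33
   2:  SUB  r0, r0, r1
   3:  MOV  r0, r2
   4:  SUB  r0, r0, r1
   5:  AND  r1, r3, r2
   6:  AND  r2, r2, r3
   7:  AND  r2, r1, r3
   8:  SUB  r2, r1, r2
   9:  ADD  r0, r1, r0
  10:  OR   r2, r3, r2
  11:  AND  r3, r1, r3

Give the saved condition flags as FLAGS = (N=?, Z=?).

FLAGS = (N=1, Z=0)

after  0: r0=0x90 r1=0x10 r2=0x63 r3=0xff  N=1 Z=0
after  1: r0=0x33 r1=0x10 r2=0x63 r3=0xff  N=1 Z=0
after  2: r0=0x23 r1=0x10 r2=0x63 r3=0xff  N=0 Z=0
after  3: r0=0x63 r1=0x10 r2=0x63 r3=0xff  N=0 Z=0
after  4: r0=0x53 r1=0x10 r2=0x63 r3=0xff  N=0 Z=0
after  5: r0=0x53 r1=0x63 r2=0x63 r3=0xff  N=0 Z=0
after  6: r0=0x53 r1=0x63 r2=0x63 r3=0xff  N=0 Z=0
after  7: r0=0x53 r1=0x63 r2=0x63 r3=0xff  N=0 Z=0
after  8: r0=0x53 r1=0x63 r2=0x00 r3=0xff  N=0 Z=1
after  9: r0=0xb6 r1=0x63 r2=0x00 r3=0xff  N=1 Z=0
after 10: r0=0xb6 r1=0x63 r2=0xff r3=0xff  N=1 Z=0
-- IRQ taken; context saved, return-PC = 11 --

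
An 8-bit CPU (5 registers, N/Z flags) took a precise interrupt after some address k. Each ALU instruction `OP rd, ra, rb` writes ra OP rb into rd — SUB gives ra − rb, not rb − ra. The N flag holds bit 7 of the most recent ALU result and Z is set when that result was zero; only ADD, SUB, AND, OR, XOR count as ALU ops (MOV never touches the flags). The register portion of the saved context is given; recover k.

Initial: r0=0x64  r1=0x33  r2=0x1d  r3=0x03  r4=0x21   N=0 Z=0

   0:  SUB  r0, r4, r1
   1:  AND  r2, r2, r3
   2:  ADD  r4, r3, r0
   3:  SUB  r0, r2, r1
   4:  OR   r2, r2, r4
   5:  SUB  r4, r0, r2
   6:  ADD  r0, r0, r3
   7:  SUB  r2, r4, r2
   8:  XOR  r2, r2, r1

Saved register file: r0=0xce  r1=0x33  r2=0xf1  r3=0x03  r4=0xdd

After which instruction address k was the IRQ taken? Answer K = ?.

after  0: r0=0xee r1=0x33 r2=0x1d r3=0x03 r4=0x21  N=1 Z=0
after  1: r0=0xee r1=0x33 r2=0x01 r3=0x03 r4=0x21  N=0 Z=0
after  2: r0=0xee r1=0x33 r2=0x01 r3=0x03 r4=0xf1  N=1 Z=0
after  3: r0=0xce r1=0x33 r2=0x01 r3=0x03 r4=0xf1  N=1 Z=0
after  4: r0=0xce r1=0x33 r2=0xf1 r3=0x03 r4=0xf1  N=1 Z=0
after  5: r0=0xce r1=0x33 r2=0xf1 r3=0x03 r4=0xdd  N=1 Z=0
-- IRQ taken; context saved, return-PC = 6 --

K = 5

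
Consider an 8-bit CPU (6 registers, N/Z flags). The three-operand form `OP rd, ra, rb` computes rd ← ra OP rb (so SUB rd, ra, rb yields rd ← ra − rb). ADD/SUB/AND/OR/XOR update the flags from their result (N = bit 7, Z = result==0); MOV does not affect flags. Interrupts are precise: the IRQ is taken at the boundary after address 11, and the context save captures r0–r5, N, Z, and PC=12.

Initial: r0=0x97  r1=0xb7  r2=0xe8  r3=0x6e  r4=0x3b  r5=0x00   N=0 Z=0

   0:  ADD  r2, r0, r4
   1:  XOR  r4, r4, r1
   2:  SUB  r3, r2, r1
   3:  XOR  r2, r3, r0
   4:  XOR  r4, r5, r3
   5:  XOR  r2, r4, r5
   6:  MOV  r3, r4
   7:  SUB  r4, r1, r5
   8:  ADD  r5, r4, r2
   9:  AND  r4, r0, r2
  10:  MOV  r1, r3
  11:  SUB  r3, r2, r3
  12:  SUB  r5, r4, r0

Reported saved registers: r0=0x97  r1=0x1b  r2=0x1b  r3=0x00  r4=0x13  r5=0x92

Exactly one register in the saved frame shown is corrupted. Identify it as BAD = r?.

after  0: r0=0x97 r1=0xb7 r2=0xd2 r3=0x6e r4=0x3b r5=0x00  N=1 Z=0
after  1: r0=0x97 r1=0xb7 r2=0xd2 r3=0x6e r4=0x8c r5=0x00  N=1 Z=0
after  2: r0=0x97 r1=0xb7 r2=0xd2 r3=0x1b r4=0x8c r5=0x00  N=0 Z=0
after  3: r0=0x97 r1=0xb7 r2=0x8c r3=0x1b r4=0x8c r5=0x00  N=1 Z=0
after  4: r0=0x97 r1=0xb7 r2=0x8c r3=0x1b r4=0x1b r5=0x00  N=0 Z=0
after  5: r0=0x97 r1=0xb7 r2=0x1b r3=0x1b r4=0x1b r5=0x00  N=0 Z=0
after  6: r0=0x97 r1=0xb7 r2=0x1b r3=0x1b r4=0x1b r5=0x00  N=0 Z=0
after  7: r0=0x97 r1=0xb7 r2=0x1b r3=0x1b r4=0xb7 r5=0x00  N=1 Z=0
after  8: r0=0x97 r1=0xb7 r2=0x1b r3=0x1b r4=0xb7 r5=0xd2  N=1 Z=0
after  9: r0=0x97 r1=0xb7 r2=0x1b r3=0x1b r4=0x13 r5=0xd2  N=0 Z=0
after 10: r0=0x97 r1=0x1b r2=0x1b r3=0x1b r4=0x13 r5=0xd2  N=0 Z=0
after 11: r0=0x97 r1=0x1b r2=0x1b r3=0x00 r4=0x13 r5=0xd2  N=0 Z=1
-- IRQ taken; context saved, return-PC = 12 --
mismatch: r5: reported 0x92 vs actual 0xd2

BAD = r5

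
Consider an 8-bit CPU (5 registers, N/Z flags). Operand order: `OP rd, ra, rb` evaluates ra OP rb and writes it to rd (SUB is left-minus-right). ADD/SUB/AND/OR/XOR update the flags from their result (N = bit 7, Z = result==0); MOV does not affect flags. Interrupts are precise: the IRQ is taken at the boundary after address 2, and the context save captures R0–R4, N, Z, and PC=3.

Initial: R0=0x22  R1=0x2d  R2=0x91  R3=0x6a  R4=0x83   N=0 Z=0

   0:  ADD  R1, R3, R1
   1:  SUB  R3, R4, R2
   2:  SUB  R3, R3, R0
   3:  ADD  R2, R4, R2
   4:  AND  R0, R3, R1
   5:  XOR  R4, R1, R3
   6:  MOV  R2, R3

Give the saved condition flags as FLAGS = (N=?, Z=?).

FLAGS = (N=1, Z=0)

after  0: R0=0x22 R1=0x97 R2=0x91 R3=0x6a R4=0x83  N=1 Z=0
after  1: R0=0x22 R1=0x97 R2=0x91 R3=0xf2 R4=0x83  N=1 Z=0
after  2: R0=0x22 R1=0x97 R2=0x91 R3=0xd0 R4=0x83  N=1 Z=0
-- IRQ taken; context saved, return-PC = 3 --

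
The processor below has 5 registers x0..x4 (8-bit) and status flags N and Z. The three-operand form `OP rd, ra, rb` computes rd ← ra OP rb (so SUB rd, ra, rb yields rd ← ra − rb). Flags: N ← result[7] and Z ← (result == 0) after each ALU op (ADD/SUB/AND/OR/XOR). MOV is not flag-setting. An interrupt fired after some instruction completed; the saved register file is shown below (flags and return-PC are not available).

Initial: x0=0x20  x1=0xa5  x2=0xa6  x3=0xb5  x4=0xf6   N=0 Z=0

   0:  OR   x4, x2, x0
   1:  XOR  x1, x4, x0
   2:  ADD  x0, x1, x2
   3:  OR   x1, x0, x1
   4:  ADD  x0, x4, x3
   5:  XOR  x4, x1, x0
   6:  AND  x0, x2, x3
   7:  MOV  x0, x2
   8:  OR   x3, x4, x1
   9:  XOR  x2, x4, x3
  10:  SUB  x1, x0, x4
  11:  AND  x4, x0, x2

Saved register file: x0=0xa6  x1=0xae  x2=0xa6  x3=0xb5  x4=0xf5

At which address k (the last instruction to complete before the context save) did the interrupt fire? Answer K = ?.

after  0: x0=0x20 x1=0xa5 x2=0xa6 x3=0xb5 x4=0xa6  N=1 Z=0
after  1: x0=0x20 x1=0x86 x2=0xa6 x3=0xb5 x4=0xa6  N=1 Z=0
after  2: x0=0x2c x1=0x86 x2=0xa6 x3=0xb5 x4=0xa6  N=0 Z=0
after  3: x0=0x2c x1=0xae x2=0xa6 x3=0xb5 x4=0xa6  N=1 Z=0
after  4: x0=0x5b x1=0xae x2=0xa6 x3=0xb5 x4=0xa6  N=0 Z=0
after  5: x0=0x5b x1=0xae x2=0xa6 x3=0xb5 x4=0xf5  N=1 Z=0
after  6: x0=0xa4 x1=0xae x2=0xa6 x3=0xb5 x4=0xf5  N=1 Z=0
after  7: x0=0xa6 x1=0xae x2=0xa6 x3=0xb5 x4=0xf5  N=1 Z=0
-- IRQ taken; context saved, return-PC = 8 --

K = 7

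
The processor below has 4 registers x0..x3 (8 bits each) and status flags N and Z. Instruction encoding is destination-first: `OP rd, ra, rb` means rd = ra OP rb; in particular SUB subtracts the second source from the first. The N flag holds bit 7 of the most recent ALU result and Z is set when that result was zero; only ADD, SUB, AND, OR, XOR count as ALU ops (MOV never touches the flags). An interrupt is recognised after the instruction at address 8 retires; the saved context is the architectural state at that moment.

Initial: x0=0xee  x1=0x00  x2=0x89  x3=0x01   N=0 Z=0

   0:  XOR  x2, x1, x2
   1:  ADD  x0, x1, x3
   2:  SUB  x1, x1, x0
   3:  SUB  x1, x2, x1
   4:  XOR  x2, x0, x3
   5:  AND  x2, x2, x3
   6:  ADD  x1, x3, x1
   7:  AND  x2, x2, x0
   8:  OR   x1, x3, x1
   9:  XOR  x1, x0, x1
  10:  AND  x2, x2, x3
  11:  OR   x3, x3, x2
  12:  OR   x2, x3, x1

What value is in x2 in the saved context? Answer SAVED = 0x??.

after  0: x0=0xee x1=0x00 x2=0x89 x3=0x01  N=1 Z=0
after  1: x0=0x01 x1=0x00 x2=0x89 x3=0x01  N=0 Z=0
after  2: x0=0x01 x1=0xff x2=0x89 x3=0x01  N=1 Z=0
after  3: x0=0x01 x1=0x8a x2=0x89 x3=0x01  N=1 Z=0
after  4: x0=0x01 x1=0x8a x2=0x00 x3=0x01  N=0 Z=1
after  5: x0=0x01 x1=0x8a x2=0x00 x3=0x01  N=0 Z=1
after  6: x0=0x01 x1=0x8b x2=0x00 x3=0x01  N=1 Z=0
after  7: x0=0x01 x1=0x8b x2=0x00 x3=0x01  N=0 Z=1
after  8: x0=0x01 x1=0x8b x2=0x00 x3=0x01  N=1 Z=0
-- IRQ taken; context saved, return-PC = 9 --

SAVED = 0x00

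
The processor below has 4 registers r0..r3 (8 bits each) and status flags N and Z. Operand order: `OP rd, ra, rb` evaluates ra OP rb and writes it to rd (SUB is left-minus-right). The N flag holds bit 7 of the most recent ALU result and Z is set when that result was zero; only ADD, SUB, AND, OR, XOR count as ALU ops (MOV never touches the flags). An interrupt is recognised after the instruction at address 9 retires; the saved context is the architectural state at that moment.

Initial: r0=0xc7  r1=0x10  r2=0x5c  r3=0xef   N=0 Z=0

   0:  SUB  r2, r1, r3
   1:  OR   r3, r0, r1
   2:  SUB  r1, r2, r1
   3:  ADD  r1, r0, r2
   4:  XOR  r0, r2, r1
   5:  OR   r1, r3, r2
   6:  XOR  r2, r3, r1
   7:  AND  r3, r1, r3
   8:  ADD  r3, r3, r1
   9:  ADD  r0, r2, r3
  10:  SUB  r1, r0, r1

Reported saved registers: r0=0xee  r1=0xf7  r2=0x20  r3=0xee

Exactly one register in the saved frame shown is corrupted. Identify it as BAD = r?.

after  0: r0=0xc7 r1=0x10 r2=0x21 r3=0xef  N=0 Z=0
after  1: r0=0xc7 r1=0x10 r2=0x21 r3=0xd7  N=1 Z=0
after  2: r0=0xc7 r1=0x11 r2=0x21 r3=0xd7  N=0 Z=0
after  3: r0=0xc7 r1=0xe8 r2=0x21 r3=0xd7  N=1 Z=0
after  4: r0=0xc9 r1=0xe8 r2=0x21 r3=0xd7  N=1 Z=0
after  5: r0=0xc9 r1=0xf7 r2=0x21 r3=0xd7  N=1 Z=0
after  6: r0=0xc9 r1=0xf7 r2=0x20 r3=0xd7  N=0 Z=0
after  7: r0=0xc9 r1=0xf7 r2=0x20 r3=0xd7  N=1 Z=0
after  8: r0=0xc9 r1=0xf7 r2=0x20 r3=0xce  N=1 Z=0
after  9: r0=0xee r1=0xf7 r2=0x20 r3=0xce  N=1 Z=0
-- IRQ taken; context saved, return-PC = 10 --
mismatch: r3: reported 0xee vs actual 0xce

BAD = r3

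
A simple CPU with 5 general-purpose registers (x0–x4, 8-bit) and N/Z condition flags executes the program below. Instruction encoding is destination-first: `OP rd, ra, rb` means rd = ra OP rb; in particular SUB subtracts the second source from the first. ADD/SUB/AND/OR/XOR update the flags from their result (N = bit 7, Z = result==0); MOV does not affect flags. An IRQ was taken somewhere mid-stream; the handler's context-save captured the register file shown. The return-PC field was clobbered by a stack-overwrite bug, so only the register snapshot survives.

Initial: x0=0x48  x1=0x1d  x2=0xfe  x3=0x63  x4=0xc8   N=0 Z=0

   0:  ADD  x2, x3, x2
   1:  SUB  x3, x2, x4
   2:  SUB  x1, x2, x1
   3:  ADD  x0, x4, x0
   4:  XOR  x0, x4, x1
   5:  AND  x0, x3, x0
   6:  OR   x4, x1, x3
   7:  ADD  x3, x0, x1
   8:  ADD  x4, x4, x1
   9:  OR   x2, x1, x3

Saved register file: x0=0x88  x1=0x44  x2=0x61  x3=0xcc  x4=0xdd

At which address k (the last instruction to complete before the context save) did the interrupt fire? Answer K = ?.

K = 7

after  0: x0=0x48 x1=0x1d x2=0x61 x3=0x63 x4=0xc8  N=0 Z=0
after  1: x0=0x48 x1=0x1d x2=0x61 x3=0x99 x4=0xc8  N=1 Z=0
after  2: x0=0x48 x1=0x44 x2=0x61 x3=0x99 x4=0xc8  N=0 Z=0
after  3: x0=0x10 x1=0x44 x2=0x61 x3=0x99 x4=0xc8  N=0 Z=0
after  4: x0=0x8c x1=0x44 x2=0x61 x3=0x99 x4=0xc8  N=1 Z=0
after  5: x0=0x88 x1=0x44 x2=0x61 x3=0x99 x4=0xc8  N=1 Z=0
after  6: x0=0x88 x1=0x44 x2=0x61 x3=0x99 x4=0xdd  N=1 Z=0
after  7: x0=0x88 x1=0x44 x2=0x61 x3=0xcc x4=0xdd  N=1 Z=0
-- IRQ taken; context saved, return-PC = 8 --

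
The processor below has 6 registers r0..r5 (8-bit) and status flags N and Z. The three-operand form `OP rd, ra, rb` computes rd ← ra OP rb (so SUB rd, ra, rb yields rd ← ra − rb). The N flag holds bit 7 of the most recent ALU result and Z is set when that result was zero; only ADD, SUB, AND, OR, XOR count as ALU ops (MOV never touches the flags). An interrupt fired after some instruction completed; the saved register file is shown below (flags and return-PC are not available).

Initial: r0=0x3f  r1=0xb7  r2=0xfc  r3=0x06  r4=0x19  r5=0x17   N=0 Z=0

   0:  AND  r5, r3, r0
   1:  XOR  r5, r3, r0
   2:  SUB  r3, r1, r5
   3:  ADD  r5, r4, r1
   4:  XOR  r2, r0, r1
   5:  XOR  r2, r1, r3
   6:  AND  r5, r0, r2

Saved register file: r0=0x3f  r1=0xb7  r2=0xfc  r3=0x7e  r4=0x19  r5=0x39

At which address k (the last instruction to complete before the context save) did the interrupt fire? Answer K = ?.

after  0: r0=0x3f r1=0xb7 r2=0xfc r3=0x06 r4=0x19 r5=0x06  N=0 Z=0
after  1: r0=0x3f r1=0xb7 r2=0xfc r3=0x06 r4=0x19 r5=0x39  N=0 Z=0
after  2: r0=0x3f r1=0xb7 r2=0xfc r3=0x7e r4=0x19 r5=0x39  N=0 Z=0
-- IRQ taken; context saved, return-PC = 3 --

K = 2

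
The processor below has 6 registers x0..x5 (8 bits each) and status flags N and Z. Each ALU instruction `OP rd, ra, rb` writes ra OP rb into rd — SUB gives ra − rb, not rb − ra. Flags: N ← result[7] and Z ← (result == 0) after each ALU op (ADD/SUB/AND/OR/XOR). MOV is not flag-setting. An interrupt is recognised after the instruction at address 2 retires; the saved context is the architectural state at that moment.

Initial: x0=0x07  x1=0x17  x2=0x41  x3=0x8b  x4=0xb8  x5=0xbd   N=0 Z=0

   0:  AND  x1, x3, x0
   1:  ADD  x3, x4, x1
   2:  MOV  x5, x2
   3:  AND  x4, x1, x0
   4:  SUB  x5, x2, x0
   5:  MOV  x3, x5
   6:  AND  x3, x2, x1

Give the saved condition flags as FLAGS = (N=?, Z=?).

after  0: x0=0x07 x1=0x03 x2=0x41 x3=0x8b x4=0xb8 x5=0xbd  N=0 Z=0
after  1: x0=0x07 x1=0x03 x2=0x41 x3=0xbb x4=0xb8 x5=0xbd  N=1 Z=0
after  2: x0=0x07 x1=0x03 x2=0x41 x3=0xbb x4=0xb8 x5=0x41  N=1 Z=0
-- IRQ taken; context saved, return-PC = 3 --

FLAGS = (N=1, Z=0)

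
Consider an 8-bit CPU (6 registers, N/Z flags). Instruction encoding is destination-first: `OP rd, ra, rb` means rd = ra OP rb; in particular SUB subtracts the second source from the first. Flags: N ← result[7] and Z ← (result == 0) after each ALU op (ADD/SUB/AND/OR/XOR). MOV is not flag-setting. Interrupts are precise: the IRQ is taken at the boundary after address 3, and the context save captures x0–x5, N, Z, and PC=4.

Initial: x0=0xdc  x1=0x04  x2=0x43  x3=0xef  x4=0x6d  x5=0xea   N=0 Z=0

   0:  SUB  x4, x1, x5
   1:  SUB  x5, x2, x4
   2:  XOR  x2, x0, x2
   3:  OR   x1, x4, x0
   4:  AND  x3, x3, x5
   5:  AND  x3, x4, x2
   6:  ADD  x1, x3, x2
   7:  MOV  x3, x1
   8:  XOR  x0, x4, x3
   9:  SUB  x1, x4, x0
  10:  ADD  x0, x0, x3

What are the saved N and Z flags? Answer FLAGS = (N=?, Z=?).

FLAGS = (N=1, Z=0)

after  0: x0=0xdc x1=0x04 x2=0x43 x3=0xef x4=0x1a x5=0xea  N=0 Z=0
after  1: x0=0xdc x1=0x04 x2=0x43 x3=0xef x4=0x1a x5=0x29  N=0 Z=0
after  2: x0=0xdc x1=0x04 x2=0x9f x3=0xef x4=0x1a x5=0x29  N=1 Z=0
after  3: x0=0xdc x1=0xde x2=0x9f x3=0xef x4=0x1a x5=0x29  N=1 Z=0
-- IRQ taken; context saved, return-PC = 4 --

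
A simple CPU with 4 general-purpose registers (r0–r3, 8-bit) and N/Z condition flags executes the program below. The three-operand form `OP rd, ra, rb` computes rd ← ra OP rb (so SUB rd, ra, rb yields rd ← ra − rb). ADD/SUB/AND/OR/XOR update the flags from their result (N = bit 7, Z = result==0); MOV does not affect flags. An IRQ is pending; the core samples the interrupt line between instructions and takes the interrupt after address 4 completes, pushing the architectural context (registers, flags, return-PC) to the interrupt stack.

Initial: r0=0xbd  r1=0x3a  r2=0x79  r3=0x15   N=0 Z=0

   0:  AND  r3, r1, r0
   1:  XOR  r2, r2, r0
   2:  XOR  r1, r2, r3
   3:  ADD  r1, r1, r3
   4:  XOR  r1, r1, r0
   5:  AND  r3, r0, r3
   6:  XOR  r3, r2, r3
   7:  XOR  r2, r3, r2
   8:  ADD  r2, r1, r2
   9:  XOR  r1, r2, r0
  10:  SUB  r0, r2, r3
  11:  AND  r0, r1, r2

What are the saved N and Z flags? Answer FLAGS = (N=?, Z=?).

FLAGS = (N=1, Z=0)

after  0: r0=0xbd r1=0x3a r2=0x79 r3=0x38  N=0 Z=0
after  1: r0=0xbd r1=0x3a r2=0xc4 r3=0x38  N=1 Z=0
after  2: r0=0xbd r1=0xfc r2=0xc4 r3=0x38  N=1 Z=0
after  3: r0=0xbd r1=0x34 r2=0xc4 r3=0x38  N=0 Z=0
after  4: r0=0xbd r1=0x89 r2=0xc4 r3=0x38  N=1 Z=0
-- IRQ taken; context saved, return-PC = 5 --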